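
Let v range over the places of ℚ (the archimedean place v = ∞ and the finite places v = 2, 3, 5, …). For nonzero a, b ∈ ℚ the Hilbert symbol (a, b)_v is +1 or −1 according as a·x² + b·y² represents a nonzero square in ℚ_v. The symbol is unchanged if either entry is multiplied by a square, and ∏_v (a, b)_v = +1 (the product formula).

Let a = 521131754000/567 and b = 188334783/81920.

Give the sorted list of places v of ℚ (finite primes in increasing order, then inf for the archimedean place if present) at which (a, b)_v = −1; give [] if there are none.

[2, 5]

(a, b) ≡ (455, 35) mod (ℚ^×)²; places V = {2, 3, 5, 7, 11, 13, 19, 37, ∞}.
(a,b)_37: α=2, u≡7; β=0, v≡5 (mod 37); (7|37)=+1, (5|37)=-1; sign (−1)^0·+1^0·-1^2 = +1.
(a,b)_∞: sgn(455)=+, sgn(35)=+, so +1.
(a,b)_13: α=1, u≡10; β=2, v≡3 (mod 13); (10|13)=+1, (3|13)=+1; sign (−1)^0·+1^2·+1^1 = +1.
(a,b)_19: α=0, u≡15; β=2, v≡7 (mod 19); (15|19)=-1, (7|19)=+1; sign (−1)^0·-1^2·+1^0 = +1.
(a,b)_2: α=4, β=-14; u≡7, v≡3 (mod 8); ε(u)ε(v)=1·1, αω(v)=4·1, βω(u)=-14·0; sum ≡ 1  ⇒  -1.
(a,b)_5: α=3, u≡1; β=-1, v≡2 (mod 5); (1|5)=+1, (2|5)=-1; sign (−1)^0·+1^-1·-1^3 = -1.
(a,b)_3: α=-4, u≡2; β=2, v≡2 (mod 3); (2|3)=-1, (2|3)=-1; sign (−1)^0·-1^2·-1^-4 = +1.
(a,b)_11: α=4, u≡4; β=0, v≡7 (mod 11); (4|11)=+1, (7|11)=-1; sign (−1)^0·+1^0·-1^4 = +1.
(a,b)_7: α=-1, u≡1; β=3, v≡6 (mod 7); (1|7)=+1, (6|7)=-1; sign (−1)^1·+1^3·-1^-1 = +1.
(455, 35 / ℚ) ramifies at {2, 5}: a division algebra.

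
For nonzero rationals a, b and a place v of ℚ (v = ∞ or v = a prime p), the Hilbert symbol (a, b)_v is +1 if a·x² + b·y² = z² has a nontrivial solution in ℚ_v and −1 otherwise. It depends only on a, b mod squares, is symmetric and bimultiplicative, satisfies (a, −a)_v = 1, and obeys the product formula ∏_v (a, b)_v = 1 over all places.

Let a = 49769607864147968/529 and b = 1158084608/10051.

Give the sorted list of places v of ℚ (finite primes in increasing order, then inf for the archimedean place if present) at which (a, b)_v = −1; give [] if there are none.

[]

(a, b) ≡ (38, 21487898) mod (ℚ^×)²; places V = {2, 17, 19, 23, 29, 31, 37, ∞}.
(a,b)_31: α=2, u≡10; β=1, v≡17 (mod 31); (10|31)=+1, (17|31)=-1; sign (−1)^0·+1^1·-1^2 = +1.
(a,b)_2: α=13, β=11; u≡3, v≡5 (mod 8); ε(u)ε(v)=1·0, αω(v)=13·1, βω(u)=11·1; sum ≡ 0  ⇒  +1.
(a,b)_17: α=2, u≡13; β=1, v≡5 (mod 17); (13|17)=+1, (5|17)=-1; sign (−1)^0·+1^1·-1^2 = +1.
(a,b)_19: α=1, u≡8; β=-1, v≡16 (mod 19); (8|19)=-1, (16|19)=+1; sign (−1)^1·-1^-1·+1^1 = +1.
(a,b)_37: α=2, u≡33; β=1, v≡35 (mod 37); (33|37)=+1, (35|37)=-1; sign (−1)^0·+1^1·-1^2 = +1.
(a,b)_∞: sgn(38)=+, sgn(21487898)=+, so +1.
(a,b)_29: α=2, u≡16; β=1, v≡27 (mod 29); (16|29)=+1, (27|29)=-1; sign (−1)^0·+1^1·-1^2 = +1.
(a,b)_23: α=-2, u≡21; β=-2, v≡19 (mod 23); (21|23)=-1, (19|23)=-1; sign (−1)^0·-1^-2·-1^-2 = +1.
Every local symbol is +1, so the conic 38·x² + 21487898·y² = z² has ℚ_v-points for all v and hence a ℚ-point; (a, b / ℚ) ≅ M_2(ℚ).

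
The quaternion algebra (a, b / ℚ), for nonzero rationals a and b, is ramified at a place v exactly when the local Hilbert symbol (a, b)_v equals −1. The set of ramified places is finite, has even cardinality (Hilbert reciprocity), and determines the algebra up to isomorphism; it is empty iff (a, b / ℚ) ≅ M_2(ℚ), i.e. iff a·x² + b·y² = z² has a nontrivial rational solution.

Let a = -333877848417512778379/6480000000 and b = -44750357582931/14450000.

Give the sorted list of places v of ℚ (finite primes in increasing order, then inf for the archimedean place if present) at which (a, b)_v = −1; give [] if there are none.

[7, inf]

Mod squares: a ≡ -95, b ≡ -95095. Check v ∈ {∞, 2, 3, 5, 7, 11, 13, 17, 19, 23, 37}.
v=2: v_2(a)=-10, v_2(b)=-4; units ≡ 1, 1 (mod 8); ε·ε+αω+βω = 0·0+-10·0+-4·0 ≡ 0  ⇒  (a,b)_2 = +1.
v=5: a=5^-7·(≡4), b=5^-5·(≡1) mod 5; (4|5)=+1, (1|5)=+1; (−1)^{-7·-5·2}·(+1)^-5·(+1)^-7 = +1.
v=19: a=19^3·(≡13), b=19^3·(≡11) mod 19; (13|19)=-1, (11|19)=+1; (−1)^{3·3·9}·(-1)^3·(+1)^3 = +1.
v=∞: -95 < 0 and -95095 < 0  ⇒  (a,b)_∞ = -1.
v=11: a=11^2·(≡4), b=11^1·(≡1) mod 11; (4|11)=+1, (1|11)=+1; (−1)^{2·1·5}·(+1)^1·(+1)^2 = +1.
v=23: a=23^2·(≡15), b=23^2·(≡21) mod 23; (15|23)=-1, (21|23)=-1; (−1)^{2·2·11}·(-1)^2·(-1)^2 = +1.
v=17: a=17^0·(≡10), b=17^-2·(≡14) mod 17; (10|17)=-1, (14|17)=-1; (−1)^{0·-2·8}·(-1)^-2·(-1)^0 = +1.
v=3: a=3^-4·(≡1), b=3^2·(≡2) mod 3; (1|3)=+1, (2|3)=-1; (−1)^{-4·2·1}·(+1)^2·(-1)^-4 = +1.
v=7: a=7^4·(≡6), b=7^1·(≡1) mod 7; (6|7)=-1, (1|7)=+1; (−1)^{4·1·3}·(-1)^1·(+1)^4 = -1.
v=37: a=37^4·(≡9), b=37^2·(≡2) mod 37; (9|37)=+1, (2|37)=-1; (−1)^{4·2·18}·(+1)^2·(-1)^4 = +1.
v=13: a=13^2·(≡4), b=13^1·(≡3) mod 13; (4|13)=+1, (3|13)=+1; (−1)^{2·1·6}·(+1)^1·(+1)^2 = +1.
|Ram(-95, -95095)| = 2, even; anisotropic at {7, ∞}.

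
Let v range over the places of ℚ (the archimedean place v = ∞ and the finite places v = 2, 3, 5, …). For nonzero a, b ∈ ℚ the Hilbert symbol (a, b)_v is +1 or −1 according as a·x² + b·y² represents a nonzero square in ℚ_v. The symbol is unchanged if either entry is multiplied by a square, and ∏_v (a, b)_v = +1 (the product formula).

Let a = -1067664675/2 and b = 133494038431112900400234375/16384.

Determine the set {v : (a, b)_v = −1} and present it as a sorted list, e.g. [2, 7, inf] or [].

[3, 13]

(a, b) ≡ (-6, 15015) mod (ℚ^×)²; places V = {2, 3, 5, 7, 11, 13, ∞}.
(a,b)_7: α=6, u≡2; β=9, v≡5 (mod 7); (2|7)=+1, (5|7)=-1; sign (−1)^0·+1^9·-1^6 = +1.
(a,b)_13: α=0, u≡7; β=9, v≡6 (mod 13); (7|13)=-1, (6|13)=-1; sign (−1)^0·-1^9·-1^0 = -1.
(a,b)_∞: sgn(-6)=−, sgn(15015)=+, so +1.
(a,b)_3: α=1, u≡1; β=1, v≡1 (mod 3); (1|3)=+1, (1|3)=+1; sign (−1)^1·+1^1·+1^1 = -1.
(a,b)_5: α=2, u≡4; β=7, v≡2 (mod 5); (4|5)=+1, (2|5)=-1; sign (−1)^0·+1^7·-1^2 = +1.
(a,b)_11: α=2, u≡4; β=3, v≡5 (mod 11); (4|11)=+1, (5|11)=+1; sign (−1)^0·+1^3·+1^2 = +1.
(a,b)_2: α=-1, β=-14; u≡5, v≡7 (mod 8); ε(u)ε(v)=0·1, αω(v)=-1·0, βω(u)=-14·1; sum ≡ 0  ⇒  +1.
(-6, 15015 / ℚ) ramifies at {3, 13}: a division algebra.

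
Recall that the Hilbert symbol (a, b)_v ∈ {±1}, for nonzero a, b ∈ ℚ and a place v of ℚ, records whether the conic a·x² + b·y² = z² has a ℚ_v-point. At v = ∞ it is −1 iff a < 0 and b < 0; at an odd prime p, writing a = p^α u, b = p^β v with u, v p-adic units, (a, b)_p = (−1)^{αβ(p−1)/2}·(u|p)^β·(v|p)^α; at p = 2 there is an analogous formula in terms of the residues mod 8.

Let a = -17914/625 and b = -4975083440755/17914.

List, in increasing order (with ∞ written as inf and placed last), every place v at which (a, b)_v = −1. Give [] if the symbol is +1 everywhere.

(a, b) ≡ (-106, -728194030) mod (ℚ^×)²; places V = {2, 5, 13, 23, 31, 37, 41, 47, 53, ∞}.
(a,b)_5: α=-4, u≡1; β=1, v≡1 (mod 5); (1|5)=+1, (1|5)=+1; sign (−1)^0·+1^1·+1^-4 = +1.
(a,b)_47: α=0, u≡23; β=1, v≡38 (mod 47); (23|47)=-1, (38|47)=-1; sign (−1)^0·-1^1·-1^0 = -1.
(a,b)_2: α=1, β=-1; u≡3, v≡1 (mod 8); ε(u)ε(v)=1·0, αω(v)=1·0, βω(u)=-1·1; sum ≡ 1  ⇒  -1.
(a,b)_13: α=2, u≡11; β=-2, v≡7 (mod 13); (11|13)=-1, (7|13)=-1; sign (−1)^0·-1^-2·-1^2 = +1.
(a,b)_37: α=0, u≡20; β=2, v≡21 (mod 37); (20|37)=-1, (21|37)=+1; sign (−1)^0·-1^2·+1^0 = +1.
(a,b)_∞: sgn(-106)=−, sgn(-728194030)=−, so -1.
(a,b)_23: α=0, u≡18; β=3, v≡5 (mod 23); (18|23)=+1, (5|23)=-1; sign (−1)^0·+1^3·-1^0 = +1.
(a,b)_41: α=0, u≡29; β=1, v≡10 (mod 41); (29|41)=-1, (10|41)=+1; sign (−1)^0·-1^1·+1^0 = -1.
(a,b)_53: α=1, u≡50; β=-1, v≡34 (mod 53); (50|53)=-1, (34|53)=-1; sign (−1)^0·-1^-1·-1^1 = +1.
(a,b)_31: α=0, u≡7; β=1, v≡27 (mod 31); (7|31)=+1, (27|31)=-1; sign (−1)^0·+1^1·-1^0 = +1.
(-106, -728194030 / ℚ) ramifies at {2, 41, 47, ∞}: a division algebra.

[2, 41, 47, inf]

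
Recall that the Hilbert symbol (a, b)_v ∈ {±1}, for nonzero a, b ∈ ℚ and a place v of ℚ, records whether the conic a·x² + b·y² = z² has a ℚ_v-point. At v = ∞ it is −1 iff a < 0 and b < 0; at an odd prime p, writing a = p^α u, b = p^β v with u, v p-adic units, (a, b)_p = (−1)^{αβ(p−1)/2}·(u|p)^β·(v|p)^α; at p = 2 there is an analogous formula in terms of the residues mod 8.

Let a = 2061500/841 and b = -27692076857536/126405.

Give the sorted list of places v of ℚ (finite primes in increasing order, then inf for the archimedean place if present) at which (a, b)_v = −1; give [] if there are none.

[5, 7, 19, 23]

Mod squares: a ≡ 20615, b ≡ -723695. Check v ∈ {∞, 2, 3, 5, 7, 13, 19, 23, 29, 31, 53}.
v=2: v_2(a)=2, v_2(b)=6; units ≡ 7, 1 (mod 8); ε·ε+αω+βω = 1·0+2·0+6·0 ≡ 0  ⇒  (a,b)_2 = +1.
v=53: a=53^0·(≡21), b=53^-2·(≡26) mod 53; (21|53)=-1, (26|53)=-1; (−1)^{0·-2·26}·(-1)^-2·(-1)^0 = +1.
v=29: a=29^-2·(≡6), b=29^1·(≡15) mod 29; (6|29)=+1, (15|29)=-1; (−1)^{-2·1·14}·(+1)^1·(-1)^-2 = +1.
v=31: a=31^1·(≡9), b=31^1·(≡24) mod 31; (9|31)=+1, (24|31)=-1; (−1)^{1·1·15}·(+1)^1·(-1)^1 = +1.
v=∞: 20615 > 0 and -723695 < 0  ⇒  (a,b)_∞ = +1.
v=3: a=3^0·(≡2), b=3^-2·(≡1) mod 3; (2|3)=-1, (1|3)=+1; (−1)^{0·-2·1}·(-1)^-2·(+1)^0 = +1.
v=19: a=19^1·(≡2), b=19^2·(≡3) mod 19; (2|19)=-1, (3|19)=-1; (−1)^{1·2·9}·(-1)^2·(-1)^1 = -1.
v=5: a=5^3·(≡2), b=5^-1·(≡4) mod 5; (2|5)=-1, (4|5)=+1; (−1)^{3·-1·2}·(-1)^-1·(+1)^3 = -1.
v=13: a=13^0·(≡10), b=13^2·(≡2) mod 13; (10|13)=+1, (2|13)=-1; (−1)^{0·2·6}·(+1)^2·(-1)^0 = +1.
v=23: a=23^0·(≡22), b=23^1·(≡10) mod 23; (22|23)=-1, (10|23)=-1; (−1)^{0·1·11}·(-1)^1·(-1)^0 = -1.
v=7: a=7^1·(≡3), b=7^3·(≡3) mod 7; (3|7)=-1, (3|7)=-1; (−1)^{1·3·3}·(-1)^3·(-1)^1 = -1.
|Ram(20615, -723695)| = 4, even; anisotropic at {5, 7, 19, 23}.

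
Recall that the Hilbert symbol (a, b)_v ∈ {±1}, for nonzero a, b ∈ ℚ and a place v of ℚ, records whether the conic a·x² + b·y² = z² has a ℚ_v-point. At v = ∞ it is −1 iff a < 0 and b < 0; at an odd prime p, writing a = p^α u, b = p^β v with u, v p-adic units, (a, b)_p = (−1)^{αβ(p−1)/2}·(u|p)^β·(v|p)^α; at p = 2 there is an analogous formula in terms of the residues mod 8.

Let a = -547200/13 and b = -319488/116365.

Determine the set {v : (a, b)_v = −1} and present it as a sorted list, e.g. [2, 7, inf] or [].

Mod squares: a ≡ -494, b ≡ -6630. Check v ∈ {∞, 2, 3, 5, 13, 17, 19, 37}.
v=5: a=5^2·(≡4), b=5^-1·(≡4) mod 5; (4|5)=+1, (4|5)=+1; (−1)^{2·-1·2}·(+1)^-1·(+1)^2 = +1.
v=∞: -494 < 0 and -6630 < 0  ⇒  (a,b)_∞ = -1.
v=2: v_2(a)=7, v_2(b)=13; units ≡ 1, 5 (mod 8); ε·ε+αω+βω = 0·0+7·1+13·0 ≡ 1  ⇒  (a,b)_2 = -1.
v=3: a=3^2·(≡1), b=3^1·(≡1) mod 3; (1|3)=+1, (1|3)=+1; (−1)^{2·1·1}·(+1)^1·(+1)^2 = +1.
v=37: a=37^0·(≡8), b=37^-2·(≡4) mod 37; (8|37)=-1, (4|37)=+1; (−1)^{0·-2·18}·(-1)^-2·(+1)^0 = +1.
v=19: a=19^1·(≡12), b=19^0·(≡6) mod 19; (12|19)=-1, (6|19)=+1; (−1)^{1·0·9}·(-1)^0·(+1)^1 = +1.
v=13: a=13^-1·(≡9), b=13^1·(≡10) mod 13; (9|13)=+1, (10|13)=+1; (−1)^{-1·1·6}·(+1)^1·(+1)^-1 = +1.
v=17: a=17^0·(≡1), b=17^-1·(≡4) mod 17; (1|17)=+1, (4|17)=+1; (−1)^{0·-1·8}·(+1)^-1·(+1)^0 = +1.
(-494, -6630 / ℚ) ramifies at {2, ∞}: a division algebra.

[2, inf]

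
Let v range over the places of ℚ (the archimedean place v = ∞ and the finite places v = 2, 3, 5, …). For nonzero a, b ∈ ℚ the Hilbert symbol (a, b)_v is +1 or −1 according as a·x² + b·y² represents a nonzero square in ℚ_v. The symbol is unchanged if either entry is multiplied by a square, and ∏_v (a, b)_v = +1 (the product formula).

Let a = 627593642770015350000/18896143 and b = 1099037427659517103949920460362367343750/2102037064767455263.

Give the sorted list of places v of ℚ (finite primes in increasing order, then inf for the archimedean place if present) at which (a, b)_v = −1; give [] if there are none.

(a, b) ≡ (177905, 2730) mod (ℚ^×)²; places V = {2, 3, 5, 7, 11, 13, 17, 23, 29, 31, 37, 53, ∞}.
(a,b)_11: α=4, u≡7; β=6, v≡2 (mod 11); (7|11)=-1, (2|11)=-1; sign (−1)^0·-1^6·-1^4 = +1.
(a,b)_5: α=5, u≡4; β=7, v≡4 (mod 5); (4|5)=+1, (4|5)=+1; sign (−1)^0·+1^7·+1^5 = +1.
(a,b)_23: α=1, u≡21; β=2, v≡3 (mod 23); (21|23)=-1, (3|23)=+1; sign (−1)^0·-1^2·+1^1 = +1.
(a,b)_13: α=3, u≡4; β=5, v≡5 (mod 13); (4|13)=+1, (5|13)=-1; sign (−1)^0·+1^5·-1^3 = -1.
(a,b)_2: α=4, β=1; u≡1, v≡5 (mod 8); ε(u)ε(v)=0·0, αω(v)=4·1, βω(u)=1·0; sum ≡ 0  ⇒  +1.
(a,b)_7: α=-1, u≡3; β=-3, v≡5 (mod 7); (3|7)=-1, (5|7)=-1; sign (−1)^1·-1^-3·-1^-1 = -1.
(a,b)_29: α=0, u≡12; β=-2, v≡7 (mod 29); (12|29)=-1, (7|29)=+1; sign (−1)^0·-1^-2·+1^0 = +1.
(a,b)_3: α=6, u≡2; β=17, v≡1 (mod 3); (2|3)=-1, (1|3)=+1; sign (−1)^0·-1^17·+1^6 = -1.
(a,b)_37: α=2, u≡7; β=4, v≡5 (mod 37); (7|37)=+1, (5|37)=-1; sign (−1)^0·+1^4·-1^2 = +1.
(a,b)_31: α=-2, u≡12; β=-4, v≡18 (mod 31); (12|31)=-1, (18|31)=+1; sign (−1)^0·-1^-4·+1^-2 = +1.
(a,b)_∞: sgn(177905)=+, sgn(2730)=+, so +1.
(a,b)_17: α=1, u≡11; β=4, v≡7 (mod 17); (11|17)=-1, (7|17)=-1; sign (−1)^0·-1^4·-1^1 = -1.
(a,b)_53: α=-2, u≡40; β=-4, v≡12 (mod 53); (40|53)=+1, (12|53)=-1; sign (−1)^0·+1^-4·-1^-2 = +1.
Ram(177905, 2730) = {3, 7, 13, 17}; no ℚ_3-point on the conic.

[3, 7, 13, 17]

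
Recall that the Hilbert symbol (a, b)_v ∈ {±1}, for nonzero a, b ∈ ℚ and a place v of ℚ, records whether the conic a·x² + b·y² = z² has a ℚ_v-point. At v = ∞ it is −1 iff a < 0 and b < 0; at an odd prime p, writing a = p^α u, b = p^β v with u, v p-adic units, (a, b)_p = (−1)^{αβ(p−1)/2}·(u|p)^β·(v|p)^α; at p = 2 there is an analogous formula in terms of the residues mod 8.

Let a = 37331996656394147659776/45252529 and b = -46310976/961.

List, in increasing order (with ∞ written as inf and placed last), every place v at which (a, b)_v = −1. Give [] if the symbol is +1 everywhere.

Mod squares: a ≡ 111, b ≡ -80401. Check v ∈ {∞, 2, 3, 7, 11, 31, 37, 41, 53}.
v=∞: 111 > 0 and -80401 < 0  ⇒  (a,b)_∞ = +1.
v=31: a=31^-4·(≡25), b=31^-2·(≡17) mod 31; (25|31)=+1, (17|31)=-1; (−1)^{-4·-2·15}·(+1)^-2·(-1)^-4 = +1.
v=37: a=37^3·(≡27), b=37^1·(≡12) mod 37; (27|37)=+1, (12|37)=+1; (−1)^{3·1·18}·(+1)^1·(+1)^3 = +1.
v=41: a=41^2·(≡15), b=41^1·(≡19) mod 41; (15|41)=-1, (19|41)=-1; (−1)^{2·1·20}·(-1)^1·(-1)^2 = -1.
v=11: a=11^2·(≡5), b=11^0·(≡9) mod 11; (5|11)=+1, (9|11)=+1; (−1)^{2·0·5}·(+1)^0·(+1)^2 = +1.
v=7: a=7^-2·(≡5), b=7^0·(≡1) mod 7; (5|7)=-1, (1|7)=+1; (−1)^{-2·0·3}·(-1)^0·(+1)^-2 = +1.
v=3: a=3^9·(≡1), b=3^2·(≡2) mod 3; (1|3)=+1, (2|3)=-1; (−1)^{9·2·1}·(+1)^2·(-1)^9 = -1.
v=53: a=53^2·(≡41), b=53^1·(≡33) mod 53; (41|53)=-1, (33|53)=-1; (−1)^{2·1·26}·(-1)^1·(-1)^2 = -1.
v=2: v_2(a)=16, v_2(b)=6; units ≡ 7, 7 (mod 8); ε·ε+αω+βω = 1·1+16·0+6·0 ≡ 1  ⇒  (a,b)_2 = -1.
|Ram(111, -80401)| = 4, even; anisotropic at {2, 3, 41, 53}.

[2, 3, 41, 53]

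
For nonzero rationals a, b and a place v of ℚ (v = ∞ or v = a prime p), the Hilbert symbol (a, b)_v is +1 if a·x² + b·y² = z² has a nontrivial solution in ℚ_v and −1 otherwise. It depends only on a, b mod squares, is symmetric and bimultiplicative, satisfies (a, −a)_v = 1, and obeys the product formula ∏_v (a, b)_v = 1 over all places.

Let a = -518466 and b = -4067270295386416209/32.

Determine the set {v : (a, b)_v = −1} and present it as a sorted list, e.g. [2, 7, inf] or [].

[2, inf]

Mod squares: a ≡ -1794, b ≡ -30498. Check v ∈ {∞, 2, 3, 7, 13, 17, 23}.
v=17: a=17^2·(≡8), b=17^5·(≡16) mod 17; (8|17)=+1, (16|17)=+1; (−1)^{2·5·8}·(+1)^5·(+1)^2 = +1.
v=7: a=7^0·(≡3), b=7^2·(≡2) mod 7; (3|7)=-1, (2|7)=+1; (−1)^{0·2·3}·(-1)^2·(+1)^0 = +1.
v=∞: -1794 < 0 and -30498 < 0  ⇒  (a,b)_∞ = -1.
v=23: a=23^1·(≡21), b=23^3·(≡16) mod 23; (21|23)=-1, (16|23)=+1; (−1)^{1·3·11}·(-1)^3·(+1)^1 = +1.
v=3: a=3^1·(≡2), b=3^7·(≡1) mod 3; (2|3)=-1, (1|3)=+1; (−1)^{1·7·1}·(-1)^7·(+1)^1 = +1.
v=2: v_2(a)=1, v_2(b)=-5; units ≡ 7, 7 (mod 8); ε·ε+αω+βω = 1·1+1·0+-5·0 ≡ 1  ⇒  (a,b)_2 = -1.
v=13: a=13^1·(≡2), b=13^3·(≡11) mod 13; (2|13)=-1, (11|13)=-1; (−1)^{1·3·6}·(-1)^3·(-1)^1 = +1.
|Ram(-1794, -30498)| = 2, even; anisotropic at {2, ∞}.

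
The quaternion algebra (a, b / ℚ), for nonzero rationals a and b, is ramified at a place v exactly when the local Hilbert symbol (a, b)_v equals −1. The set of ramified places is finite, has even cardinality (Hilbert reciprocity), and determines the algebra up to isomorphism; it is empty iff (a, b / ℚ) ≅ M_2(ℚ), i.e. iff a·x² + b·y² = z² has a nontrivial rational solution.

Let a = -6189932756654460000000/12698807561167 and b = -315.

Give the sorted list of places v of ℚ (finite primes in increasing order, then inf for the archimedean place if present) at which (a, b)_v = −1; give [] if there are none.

[5, 31, 37, inf]

Mod squares: a ≡ -40145, b ≡ -35. Check v ∈ {∞, 2, 3, 5, 7, 11, 13, 19, 31, 37, 41, 53}.
v=7: a=7^-3·(≡6), b=7^1·(≡4) mod 7; (6|7)=-1, (4|7)=+1; (−1)^{-3·1·3}·(-1)^1·(+1)^-3 = +1.
v=3: a=3^8·(≡1), b=3^2·(≡1) mod 3; (1|3)=+1, (1|3)=+1; (−1)^{8·2·1}·(+1)^2·(+1)^8 = +1.
v=2: v_2(a)=8, v_2(b)=0; units ≡ 7, 5 (mod 8); ε·ε+αω+βω = 1·0+8·1+0·0 ≡ 0  ⇒  (a,b)_2 = +1.
v=37: a=37^1·(≡36), b=37^0·(≡18) mod 37; (36|37)=+1, (18|37)=-1; (−1)^{1·0·18}·(+1)^0·(-1)^1 = -1.
v=11: a=11^4·(≡5), b=11^0·(≡4) mod 11; (5|11)=+1, (4|11)=+1; (−1)^{4·0·5}·(+1)^0·(+1)^4 = +1.
v=∞: -40145 < 0 and -35 < 0  ⇒  (a,b)_∞ = -1.
v=5: a=5^7·(≡1), b=5^1·(≡2) mod 5; (1|5)=+1, (2|5)=-1; (−1)^{7·1·2}·(+1)^1·(-1)^7 = -1.
v=31: a=31^1·(≡18), b=31^0·(≡26) mod 31; (18|31)=+1, (26|31)=-1; (−1)^{1·0·15}·(+1)^0·(-1)^1 = -1.
v=53: a=53^2·(≡40), b=53^0·(≡3) mod 53; (40|53)=+1, (3|53)=-1; (−1)^{2·0·26}·(+1)^0·(-1)^2 = +1.
v=13: a=13^-2·(≡4), b=13^0·(≡10) mod 13; (4|13)=+1, (10|13)=+1; (−1)^{-2·0·6}·(+1)^0·(+1)^-2 = +1.
v=19: a=19^-4·(≡8), b=19^0·(≡8) mod 19; (8|19)=-1, (8|19)=-1; (−1)^{-4·0·9}·(-1)^0·(-1)^-4 = +1.
v=41: a=41^-2·(≡24), b=41^0·(≡13) mod 41; (24|41)=-1, (13|41)=-1; (−1)^{-2·0·20}·(-1)^0·(-1)^-2 = +1.
(-40145, -35 / ℚ) ramifies at {5, 31, 37, ∞}: a division algebra.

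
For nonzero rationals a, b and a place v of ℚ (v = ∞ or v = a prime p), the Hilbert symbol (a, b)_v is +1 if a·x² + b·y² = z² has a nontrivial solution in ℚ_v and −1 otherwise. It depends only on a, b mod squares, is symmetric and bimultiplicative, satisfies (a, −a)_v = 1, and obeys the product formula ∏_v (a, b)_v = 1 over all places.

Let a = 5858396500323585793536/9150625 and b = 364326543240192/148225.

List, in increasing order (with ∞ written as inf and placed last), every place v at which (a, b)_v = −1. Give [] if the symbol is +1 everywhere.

[13, 19]

(a, b) ≡ (22126, 323) mod (ℚ^×)²; places V = {2, 3, 5, 7, 11, 13, 17, 19, 23, 37, ∞}.
(a,b)_5: α=-4, u≡1; β=-2, v≡3 (mod 5); (1|5)=+1, (3|5)=-1; sign (−1)^0·+1^-2·-1^-4 = +1.
(a,b)_11: α=-4, u≡3; β=-2, v≡4 (mod 11); (3|11)=+1, (4|11)=+1; sign (−1)^0·+1^-2·+1^-4 = +1.
(a,b)_17: α=2, u≡8; β=1, v≡15 (mod 17); (8|17)=+1, (15|17)=+1; sign (−1)^0·+1^1·+1^2 = +1.
(a,b)_37: α=3, u≡6; β=2, v≡21 (mod 37); (6|37)=-1, (21|37)=+1; sign (−1)^0·-1^2·+1^3 = +1.
(a,b)_∞: sgn(22126)=+, sgn(323)=+, so +1.
(a,b)_2: α=9, β=10; u≡7, v≡3 (mod 8); ε(u)ε(v)=1·1, αω(v)=9·1, βω(u)=10·0; sum ≡ 0  ⇒  +1.
(a,b)_3: α=4, u≡1; β=2, v≡2 (mod 3); (1|3)=+1, (2|3)=-1; sign (−1)^0·+1^2·-1^4 = +1.
(a,b)_13: α=3, u≡4; β=2, v≡6 (mod 13); (4|13)=+1, (6|13)=-1; sign (−1)^0·+1^2·-1^3 = -1.
(a,b)_19: α=2, u≡10; β=1, v≡17 (mod 19); (10|19)=-1, (17|19)=+1; sign (−1)^0·-1^1·+1^2 = -1.
(a,b)_23: α=3, u≡19; β=2, v≡12 (mod 23); (19|23)=-1, (12|23)=+1; sign (−1)^0·-1^2·+1^3 = +1.
(a,b)_7: α=0, u≡3; β=-2, v≡1 (mod 7); (3|7)=-1, (1|7)=+1; sign (−1)^0·-1^-2·+1^0 = +1.
(22126, 323 / ℚ) ramifies at {13, 19}: a division algebra.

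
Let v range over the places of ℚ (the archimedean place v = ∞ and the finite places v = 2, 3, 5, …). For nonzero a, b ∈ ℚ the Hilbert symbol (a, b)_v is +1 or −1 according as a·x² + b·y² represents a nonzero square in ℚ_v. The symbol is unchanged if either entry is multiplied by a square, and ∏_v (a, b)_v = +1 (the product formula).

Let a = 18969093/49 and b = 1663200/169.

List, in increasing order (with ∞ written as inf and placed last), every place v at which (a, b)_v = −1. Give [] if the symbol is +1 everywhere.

(a, b) ≡ (7293, 462) mod (ℚ^×)²; places V = {2, 3, 5, 7, 11, 13, 17, ∞}.
(a,b)_5: α=0, u≡2; β=2, v≡2 (mod 5); (2|5)=-1, (2|5)=-1; sign (−1)^0·-1^2·-1^0 = +1.
(a,b)_7: α=-2, u≡3; β=1, v≡6 (mod 7); (3|7)=-1, (6|7)=-1; sign (−1)^0·-1^1·-1^-2 = -1.
(a,b)_2: α=0, β=5; u≡5, v≡7 (mod 8); ε(u)ε(v)=0·1, αω(v)=0·0, βω(u)=5·1; sum ≡ 1  ⇒  -1.
(a,b)_∞: sgn(7293)=+, sgn(462)=+, so +1.
(a,b)_13: α=1, u≡8; β=-2, v≡6 (mod 13); (8|13)=-1, (6|13)=-1; sign (−1)^0·-1^-2·-1^1 = -1.
(a,b)_17: α=3, u≡16; β=0, v≡12 (mod 17); (16|17)=+1, (12|17)=-1; sign (−1)^0·+1^0·-1^3 = -1.
(a,b)_3: α=3, u≡1; β=3, v≡1 (mod 3); (1|3)=+1, (1|3)=+1; sign (−1)^1·+1^3·+1^3 = -1.
(a,b)_11: α=1, u≡3; β=1, v≡4 (mod 11); (3|11)=+1, (4|11)=+1; sign (−1)^1·+1^1·+1^1 = -1.
(7293, 462 / ℚ) ramifies at {2, 3, 7, 11, 13, 17}: a division algebra.

[2, 3, 7, 11, 13, 17]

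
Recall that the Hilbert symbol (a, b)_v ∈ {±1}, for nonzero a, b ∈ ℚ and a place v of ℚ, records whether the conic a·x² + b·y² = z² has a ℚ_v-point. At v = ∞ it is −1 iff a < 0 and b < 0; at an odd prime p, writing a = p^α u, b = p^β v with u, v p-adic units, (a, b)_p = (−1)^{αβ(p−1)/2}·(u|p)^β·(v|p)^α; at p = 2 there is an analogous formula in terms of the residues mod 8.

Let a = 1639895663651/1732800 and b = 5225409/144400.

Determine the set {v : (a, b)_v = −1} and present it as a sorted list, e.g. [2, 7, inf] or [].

Mod squares: a ≡ 31857, b ≡ 41. Check v ∈ {∞, 2, 3, 5, 7, 17, 19, 37, 41, 43}.
v=2: v_2(a)=-6, v_2(b)=-4; units ≡ 1, 1 (mod 8); ε·ε+αω+βω = 0·0+-6·0+-4·0 ≡ 0  ⇒  (a,b)_2 = +1.
v=41: a=41^1·(≡5), b=41^1·(≡10) mod 41; (5|41)=+1, (10|41)=+1; (−1)^{1·1·20}·(+1)^1·(+1)^1 = +1.
v=19: a=19^-2·(≡3), b=19^-2·(≡10) mod 19; (3|19)=-1, (10|19)=-1; (−1)^{-2·-2·9}·(-1)^-2·(-1)^-2 = +1.
v=7: a=7^1·(≡1), b=7^2·(≡6) mod 7; (1|7)=+1, (6|7)=-1; (−1)^{1·2·3}·(+1)^2·(-1)^1 = -1.
v=5: a=5^-2·(≡3), b=5^-2·(≡4) mod 5; (3|5)=-1, (4|5)=+1; (−1)^{-2·-2·2}·(-1)^-2·(+1)^-2 = +1.
v=37: a=37^1·(≡16), b=37^0·(≡26) mod 37; (16|37)=+1, (26|37)=+1; (−1)^{1·0·18}·(+1)^0·(+1)^1 = +1.
v=∞: 31857 > 0 and 41 > 0  ⇒  (a,b)_∞ = +1.
v=43: a=43^2·(≡39), b=43^0·(≡1) mod 43; (39|43)=-1, (1|43)=+1; (−1)^{2·0·21}·(-1)^0·(+1)^2 = +1.
v=17: a=17^4·(≡1), b=17^2·(≡5) mod 17; (1|17)=+1, (5|17)=-1; (−1)^{4·2·8}·(+1)^2·(-1)^4 = +1.
v=3: a=3^-1·(≡2), b=3^2·(≡2) mod 3; (2|3)=-1, (2|3)=-1; (−1)^{-1·2·1}·(-1)^2·(-1)^-1 = -1.
|Ram(31857, 41)| = 2, even; anisotropic at {3, 7}.

[3, 7]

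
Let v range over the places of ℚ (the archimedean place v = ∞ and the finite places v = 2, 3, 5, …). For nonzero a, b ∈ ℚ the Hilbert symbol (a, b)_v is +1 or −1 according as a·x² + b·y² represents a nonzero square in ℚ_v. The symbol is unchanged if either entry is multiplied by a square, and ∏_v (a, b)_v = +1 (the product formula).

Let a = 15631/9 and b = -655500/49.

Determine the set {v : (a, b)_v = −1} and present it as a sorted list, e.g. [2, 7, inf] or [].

Mod squares: a ≡ 319, b ≡ -6555. Check v ∈ {∞, 2, 3, 5, 7, 11, 19, 23, 29}.
v=3: a=3^-2·(≡1), b=3^1·(≡2) mod 3; (1|3)=+1, (2|3)=-1; (−1)^{-2·1·1}·(+1)^1·(-1)^-2 = +1.
v=7: a=7^2·(≡2), b=7^-2·(≡1) mod 7; (2|7)=+1, (1|7)=+1; (−1)^{2·-2·3}·(+1)^-2·(+1)^2 = +1.
v=∞: 319 > 0 and -6555 < 0  ⇒  (a,b)_∞ = +1.
v=5: a=5^0·(≡4), b=5^3·(≡4) mod 5; (4|5)=+1, (4|5)=+1; (−1)^{0·3·2}·(+1)^3·(+1)^0 = +1.
v=29: a=29^1·(≡18), b=29^0·(≡24) mod 29; (18|29)=-1, (24|29)=+1; (−1)^{1·0·14}·(-1)^0·(+1)^1 = +1.
v=2: v_2(a)=0, v_2(b)=2; units ≡ 7, 5 (mod 8); ε·ε+αω+βω = 1·0+0·1+2·0 ≡ 0  ⇒  (a,b)_2 = +1.
v=11: a=11^1·(≡10), b=11^0·(≡9) mod 11; (10|11)=-1, (9|11)=+1; (−1)^{1·0·5}·(-1)^0·(+1)^1 = +1.
v=23: a=23^0·(≡22), b=23^1·(≡22) mod 23; (22|23)=-1, (22|23)=-1; (−1)^{0·1·11}·(-1)^1·(-1)^0 = -1.
v=19: a=19^0·(≡12), b=19^1·(≡9) mod 19; (12|19)=-1, (9|19)=+1; (−1)^{0·1·9}·(-1)^1·(+1)^0 = -1.
Ram(319, -6555) = {19, 23}; no ℚ_19-point on the conic.

[19, 23]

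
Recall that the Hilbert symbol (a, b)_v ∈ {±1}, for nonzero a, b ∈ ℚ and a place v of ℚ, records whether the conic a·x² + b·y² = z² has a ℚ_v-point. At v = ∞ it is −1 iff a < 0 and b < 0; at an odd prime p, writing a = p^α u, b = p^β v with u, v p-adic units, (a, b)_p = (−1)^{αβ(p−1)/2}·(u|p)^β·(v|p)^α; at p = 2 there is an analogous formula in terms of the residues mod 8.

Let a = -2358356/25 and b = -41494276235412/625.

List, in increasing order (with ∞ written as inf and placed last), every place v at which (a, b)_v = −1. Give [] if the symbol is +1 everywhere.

(a, b) ≡ (-589589, -133) mod (ℚ^×)²; places V = {2, 3, 5, 7, 11, 13, 19, 31, ∞}.
(a,b)_11: α=1, u≡9; β=2, v≡2 (mod 11); (9|11)=+1, (2|11)=-1; sign (−1)^0·+1^2·-1^1 = -1.
(a,b)_3: α=0, u≡1; β=4, v≡2 (mod 3); (1|3)=+1, (2|3)=-1; sign (−1)^0·+1^4·-1^0 = +1.
(a,b)_7: α=1, u≡4; β=3, v≡1 (mod 7); (4|7)=+1, (1|7)=+1; sign (−1)^1·+1^3·+1^1 = -1.
(a,b)_31: α=1, u≡21; β=2, v≡11 (mod 31); (21|31)=-1, (11|31)=-1; sign (−1)^0·-1^2·-1^1 = -1.
(a,b)_2: α=2, β=2; u≡3, v≡3 (mod 8); ε(u)ε(v)=1·1, αω(v)=2·1, βω(u)=2·1; sum ≡ 1  ⇒  -1.
(a,b)_5: α=-2, u≡4; β=-4, v≡3 (mod 5); (4|5)=+1, (3|5)=-1; sign (−1)^0·+1^-4·-1^-2 = +1.
(a,b)_∞: sgn(-589589)=−, sgn(-133)=−, so -1.
(a,b)_13: α=1, u≡10; β=2, v≡10 (mod 13); (10|13)=+1, (10|13)=+1; sign (−1)^0·+1^2·+1^1 = +1.
(a,b)_19: α=1, u≡10; β=1, v≡18 (mod 19); (10|19)=-1, (18|19)=-1; sign (−1)^1·-1^1·-1^1 = -1.
Ram(-589589, -133) = {2, 7, 11, 19, 31, ∞}; no ℚ_2-point on the conic.

[2, 7, 11, 19, 31, inf]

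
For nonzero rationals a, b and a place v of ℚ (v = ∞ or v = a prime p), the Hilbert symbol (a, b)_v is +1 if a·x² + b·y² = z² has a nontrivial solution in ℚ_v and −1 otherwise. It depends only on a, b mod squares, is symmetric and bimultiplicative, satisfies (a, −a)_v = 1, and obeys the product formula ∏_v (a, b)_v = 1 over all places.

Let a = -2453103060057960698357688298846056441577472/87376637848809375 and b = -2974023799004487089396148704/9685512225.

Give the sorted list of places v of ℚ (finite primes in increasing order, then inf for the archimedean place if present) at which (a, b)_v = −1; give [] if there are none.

[2, 11, 53, inf]

(a, b) ≡ (-2836790, -2066894) mod (ℚ^×)²; places V = {2, 3, 5, 7, 11, 13, 17, 19, 31, 37, 41, 53, ∞}.
(a,b)_5: α=-5, u≡2; β=-2, v≡4 (mod 5); (2|5)=-1, (4|5)=+1; sign (−1)^0·-1^-2·+1^-5 = +1.
(a,b)_19: α=2, u≡7; β=0, v≡14 (mod 19); (7|19)=+1, (14|19)=-1; sign (−1)^0·+1^0·-1^2 = +1.
(a,b)_53: α=4, u≡39; β=3, v≡42 (mod 53); (39|53)=-1, (42|53)=+1; sign (−1)^0·-1^3·+1^4 = -1.
(a,b)_∞: sgn(-2836790)=−, sgn(-2066894)=−, so -1.
(a,b)_13: α=6, u≡11; β=4, v≡11 (mod 13); (11|13)=-1, (11|13)=-1; sign (−1)^0·-1^4·-1^6 = +1.
(a,b)_37: α=1, u≡18; β=1, v≡14 (mod 37); (18|37)=-1, (14|37)=-1; sign (−1)^0·-1^1·-1^1 = +1.
(a,b)_11: α=-1, u≡5; β=0, v≡2 (mod 11); (5|11)=+1, (2|11)=-1; sign (−1)^0·+1^0·-1^-1 = -1.
(a,b)_17: α=3, u≡1; β=3, v≡8 (mod 17); (1|17)=+1, (8|17)=+1; sign (−1)^0·+1^3·+1^3 = +1.
(a,b)_31: α=4, u≡8; β=3, v≡7 (mod 31); (8|31)=+1, (7|31)=+1; sign (−1)^0·+1^3·+1^4 = +1.
(a,b)_2: α=17, β=5; u≡5, v≡1 (mod 8); ε(u)ε(v)=0·0, αω(v)=17·0, βω(u)=5·1; sum ≡ 1  ⇒  -1.
(a,b)_7: α=6, u≡2; β=4, v≡5 (mod 7); (2|7)=+1, (5|7)=-1; sign (−1)^0·+1^4·-1^6 = +1.
(a,b)_41: α=3, u≡31; β=2, v≡4 (mod 41); (31|41)=+1, (4|41)=+1; sign (−1)^0·+1^2·+1^3 = +1.
(a,b)_3: α=-26, u≡1; β=-18, v≡1 (mod 3); (1|3)=+1, (1|3)=+1; sign (−1)^0·+1^-18·+1^-26 = +1.
(-2836790, -2066894 / ℚ) ramifies at {2, 11, 53, ∞}: a division algebra.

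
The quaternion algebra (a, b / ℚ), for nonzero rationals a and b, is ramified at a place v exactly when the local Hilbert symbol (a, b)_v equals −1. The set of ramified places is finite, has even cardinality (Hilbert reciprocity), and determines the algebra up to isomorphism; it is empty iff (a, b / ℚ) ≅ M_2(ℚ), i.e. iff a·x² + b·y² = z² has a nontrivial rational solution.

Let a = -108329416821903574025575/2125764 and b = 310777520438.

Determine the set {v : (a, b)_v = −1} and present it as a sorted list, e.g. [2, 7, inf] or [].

Mod squares: a ≡ -9367, b ≡ 3542. Check v ∈ {∞, 2, 3, 5, 7, 11, 17, 19, 23, 29, 41}.
v=23: a=23^2·(≡15), b=23^1·(≡1) mod 23; (15|23)=-1, (1|23)=+1; (−1)^{2·1·11}·(-1)^1·(+1)^2 = -1.
v=29: a=29^3·(≡13), b=29^2·(≡6) mod 29; (13|29)=+1, (6|29)=+1; (−1)^{3·2·14}·(+1)^2·(+1)^3 = +1.
v=17: a=17^3·(≡10), b=17^2·(≡5) mod 17; (10|17)=-1, (5|17)=-1; (−1)^{3·2·8}·(-1)^2·(-1)^3 = -1.
v=11: a=11^2·(≡4), b=11^1·(≡9) mod 11; (4|11)=+1, (9|11)=+1; (−1)^{2·1·5}·(+1)^1·(+1)^2 = +1.
v=5: a=5^2·(≡3), b=5^0·(≡3) mod 5; (3|5)=-1, (3|5)=-1; (−1)^{2·0·2}·(-1)^0·(-1)^2 = +1.
v=2: v_2(a)=-2, v_2(b)=1; units ≡ 1, 3 (mod 8); ε·ε+αω+βω = 0·1+-2·1+1·0 ≡ 0  ⇒  (a,b)_2 = +1.
v=19: a=19^3·(≡11), b=19^2·(≡8) mod 19; (11|19)=+1, (8|19)=-1; (−1)^{3·2·9}·(+1)^2·(-1)^3 = -1.
v=∞: -9367 < 0 and 3542 > 0  ⇒  (a,b)_∞ = +1.
v=41: a=41^2·(≡3), b=41^0·(≡36) mod 41; (3|41)=-1, (36|41)=+1; (−1)^{2·0·20}·(-1)^0·(+1)^2 = +1.
v=3: a=3^-12·(≡2), b=3^0·(≡2) mod 3; (2|3)=-1, (2|3)=-1; (−1)^{-12·0·1}·(-1)^0·(-1)^-12 = +1.
v=7: a=7^2·(≡6), b=7^1·(≡2) mod 7; (6|7)=-1, (2|7)=+1; (−1)^{2·1·3}·(-1)^1·(+1)^2 = -1.
Ram(-9367, 3542) = {7, 17, 19, 23}; no ℚ_7-point on the conic.

[7, 17, 19, 23]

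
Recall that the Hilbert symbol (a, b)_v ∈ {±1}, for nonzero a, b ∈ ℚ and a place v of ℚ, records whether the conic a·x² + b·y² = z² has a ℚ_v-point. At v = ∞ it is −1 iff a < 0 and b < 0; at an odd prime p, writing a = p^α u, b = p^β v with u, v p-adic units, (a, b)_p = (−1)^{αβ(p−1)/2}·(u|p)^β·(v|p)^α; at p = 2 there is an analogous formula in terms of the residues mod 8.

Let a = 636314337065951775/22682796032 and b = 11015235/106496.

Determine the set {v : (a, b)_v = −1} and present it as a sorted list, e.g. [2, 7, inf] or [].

[2, 5, 11, 13]

(a, b) ≡ (462, 910) mod (ℚ^×)²; places V = {2, 3, 5, 7, 11, 13, 17, ∞}.
(a,b)_13: α=-2, u≡11; β=-1, v≡5 (mod 13); (11|13)=-1, (5|13)=-1; sign (−1)^0·-1^-1·-1^-2 = -1.
(a,b)_17: α=2, u≡14; β=2, v≡15 (mod 17); (14|17)=-1, (15|17)=+1; sign (−1)^0·-1^2·+1^2 = +1.
(a,b)_11: α=5, u≡4; β=2, v≡2 (mod 11); (4|11)=+1, (2|11)=-1; sign (−1)^0·+1^2·-1^5 = -1.
(a,b)_5: α=2, u≡3; β=1, v≡2 (mod 5); (3|5)=-1, (2|5)=-1; sign (−1)^0·-1^1·-1^2 = -1.
(a,b)_2: α=-27, β=-13; u≡7, v≡7 (mod 8); ε(u)ε(v)=1·1, αω(v)=-27·0, βω(u)=-13·0; sum ≡ 1  ⇒  -1.
(a,b)_3: α=13, u≡1; β=2, v≡1 (mod 3); (1|3)=+1, (1|3)=+1; sign (−1)^0·+1^2·+1^13 = +1.
(a,b)_∞: sgn(462)=+, sgn(910)=+, so +1.
(a,b)_7: α=3, u≡6; β=1, v≡1 (mod 7); (6|7)=-1, (1|7)=+1; sign (−1)^1·-1^1·+1^3 = +1.
Ram(462, 910) = {2, 5, 11, 13}; no ℚ_2-point on the conic.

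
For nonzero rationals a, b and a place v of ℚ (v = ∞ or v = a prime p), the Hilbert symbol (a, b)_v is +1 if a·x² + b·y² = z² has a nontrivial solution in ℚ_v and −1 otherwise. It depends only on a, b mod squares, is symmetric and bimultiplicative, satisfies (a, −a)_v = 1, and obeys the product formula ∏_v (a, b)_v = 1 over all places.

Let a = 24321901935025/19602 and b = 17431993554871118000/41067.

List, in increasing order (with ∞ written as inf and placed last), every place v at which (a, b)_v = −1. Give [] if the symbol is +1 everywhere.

(a, b) ≡ (24242, 5865) mod (ℚ^×)²; places V = {2, 3, 5, 11, 13, 17, 23, 31, ∞}.
(a,b)_2: α=-1, β=4; u≡1, v≡1 (mod 8); ε(u)ε(v)=0·0, αω(v)=-1·0, βω(u)=4·0; sum ≡ 0  ⇒  +1.
(a,b)_3: α=-4, u≡2; β=-5, v≡2 (mod 3); (2|3)=-1, (2|3)=-1; sign (−1)^0·-1^-5·-1^-4 = -1.
(a,b)_∞: sgn(24242)=+, sgn(5865)=+, so +1.
(a,b)_13: α=0, u≡10; β=-2, v≡7 (mod 13); (10|13)=+1, (7|13)=-1; sign (−1)^0·+1^-2·-1^0 = +1.
(a,b)_17: α=5, u≡13; β=7, v≡12 (mod 17); (13|17)=+1, (12|17)=-1; sign (−1)^0·+1^7·-1^5 = -1.
(a,b)_11: α=-2, u≡3; β=0, v≡2 (mod 11); (3|11)=+1, (2|11)=-1; sign (−1)^0·+1^0·-1^-2 = +1.
(a,b)_23: α=1, u≡19; β=1, v≡12 (mod 23); (19|23)=-1, (12|23)=+1; sign (−1)^1·-1^1·+1^1 = +1.
(a,b)_31: α=3, u≡7; β=4, v≡6 (mod 31); (7|31)=+1, (6|31)=-1; sign (−1)^0·+1^4·-1^3 = -1.
(a,b)_5: α=2, u≡3; β=3, v≡2 (mod 5); (3|5)=-1, (2|5)=-1; sign (−1)^0·-1^3·-1^2 = -1.
Ram(24242, 5865) = {3, 5, 17, 31}; no ℚ_3-point on the conic.

[3, 5, 17, 31]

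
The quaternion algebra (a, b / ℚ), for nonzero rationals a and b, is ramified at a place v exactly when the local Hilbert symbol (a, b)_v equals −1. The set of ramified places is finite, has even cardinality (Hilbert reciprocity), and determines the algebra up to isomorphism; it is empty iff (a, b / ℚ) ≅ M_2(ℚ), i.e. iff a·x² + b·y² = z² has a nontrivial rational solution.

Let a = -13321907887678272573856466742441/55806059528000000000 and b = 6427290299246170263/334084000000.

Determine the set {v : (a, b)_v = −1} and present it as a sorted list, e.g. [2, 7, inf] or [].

(a, b) ≡ (-5005, 7) mod (ℚ^×)²; places V = {2, 3, 5, 7, 11, 13, 17, 23, 43, ∞}.
(a,b)_7: α=11, u≡3; β=5, v≡1 (mod 7); (3|7)=-1, (1|7)=+1; sign (−1)^1·-1^5·+1^11 = +1.
(a,b)_13: α=9, u≡6; β=6, v≡2 (mod 13); (6|13)=-1, (2|13)=-1; sign (−1)^0·-1^6·-1^9 = -1.
(a,b)_2: α=-12, β=-8; u≡3, v≡7 (mod 8); ε(u)ε(v)=1·1, αω(v)=-12·0, βω(u)=-8·1; sum ≡ 1  ⇒  -1.
(a,b)_43: α=2, u≡8; β=2, v≡30 (mod 43); (8|43)=-1, (30|43)=-1; sign (−1)^0·-1^2·-1^2 = +1.
(a,b)_∞: sgn(-5005)=−, sgn(7)=+, so +1.
(a,b)_23: α=2, u≡6; β=2, v≡20 (mod 23); (6|23)=+1, (20|23)=-1; sign (−1)^0·+1^2·-1^2 = +1.
(a,b)_17: α=-8, u≡10; β=-4, v≡11 (mod 17); (10|17)=-1, (11|17)=-1; sign (−1)^0·-1^-4·-1^-8 = +1.
(a,b)_3: α=10, u≡2; β=4, v≡1 (mod 3); (2|3)=-1, (1|3)=+1; sign (−1)^0·-1^4·+1^10 = +1.
(a,b)_11: α=1, u≡2; β=0, v≡10 (mod 11); (2|11)=-1, (10|11)=-1; sign (−1)^0·-1^0·-1^1 = -1.
(a,b)_5: α=-9, u≡4; β=-6, v≡3 (mod 5); (4|5)=+1, (3|5)=-1; sign (−1)^0·+1^-6·-1^-9 = -1.
(-5005, 7 / ℚ) ramifies at {2, 5, 11, 13}: a division algebra.

[2, 5, 11, 13]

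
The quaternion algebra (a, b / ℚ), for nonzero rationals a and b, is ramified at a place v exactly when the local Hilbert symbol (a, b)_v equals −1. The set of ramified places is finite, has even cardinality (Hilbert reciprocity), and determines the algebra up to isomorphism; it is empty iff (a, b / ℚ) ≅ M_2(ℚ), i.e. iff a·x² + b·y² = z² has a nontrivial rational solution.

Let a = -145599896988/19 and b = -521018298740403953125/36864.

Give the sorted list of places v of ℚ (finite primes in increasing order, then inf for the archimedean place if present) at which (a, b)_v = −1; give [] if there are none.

(a, b) ≡ (-133, -13) mod (ℚ^×)²; places V = {2, 3, 5, 7, 13, 19, 43, ∞}.
(a,b)_2: α=2, β=-12; u≡3, v≡3 (mod 8); ε(u)ε(v)=1·1, αω(v)=2·1, βω(u)=-12·1; sum ≡ 1  ⇒  -1.
(a,b)_13: α=2, u≡12; β=3, v≡1 (mod 13); (12|13)=+1, (1|13)=+1; sign (−1)^0·+1^3·+1^2 = +1.
(a,b)_7: α=1, u≡4; β=4, v≡4 (mod 7); (4|7)=+1, (4|7)=+1; sign (−1)^0·+1^4·+1^1 = +1.
(a,b)_3: α=2, u≡2; β=-2, v≡2 (mod 3); (2|3)=-1, (2|3)=-1; sign (−1)^0·-1^-2·-1^2 = +1.
(a,b)_19: α=-1, u≡18; β=0, v≡16 (mod 19); (18|19)=-1, (16|19)=+1; sign (−1)^0·-1^0·+1^-1 = +1.
(a,b)_5: α=0, u≡3; β=6, v≡3 (mod 5); (3|5)=-1, (3|5)=-1; sign (−1)^0·-1^6·-1^0 = +1.
(a,b)_∞: sgn(-133)=−, sgn(-13)=−, so -1.
(a,b)_43: α=4, u≡33; β=6, v≡8 (mod 43); (33|43)=-1, (8|43)=-1; sign (−1)^0·-1^6·-1^4 = +1.
(-133, -13 / ℚ) ramifies at {2, ∞}: a division algebra.

[2, inf]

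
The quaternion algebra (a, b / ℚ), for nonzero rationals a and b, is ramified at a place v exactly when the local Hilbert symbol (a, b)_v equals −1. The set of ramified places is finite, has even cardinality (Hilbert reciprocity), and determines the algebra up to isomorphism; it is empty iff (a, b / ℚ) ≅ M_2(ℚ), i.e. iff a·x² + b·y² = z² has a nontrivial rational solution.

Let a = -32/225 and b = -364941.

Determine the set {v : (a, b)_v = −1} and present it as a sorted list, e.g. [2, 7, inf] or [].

(a, b) ≡ (-2, -40549) mod (ℚ^×)²; places V = {2, 3, 5, 23, 41, 43, ∞}.
(a,b)_23: α=0, u≡11; β=1, v≡3 (mod 23); (11|23)=-1, (3|23)=+1; sign (−1)^0·-1^1·+1^0 = -1.
(a,b)_5: α=-2, u≡2; β=0, v≡4 (mod 5); (2|5)=-1, (4|5)=+1; sign (−1)^0·-1^0·+1^-2 = +1.
(a,b)_∞: sgn(-2)=−, sgn(-40549)=−, so -1.
(a,b)_3: α=-2, u≡1; β=2, v≡2 (mod 3); (1|3)=+1, (2|3)=-1; sign (−1)^0·+1^2·-1^-2 = +1.
(a,b)_41: α=0, u≡23; β=1, v≡37 (mod 41); (23|41)=+1, (37|41)=+1; sign (−1)^0·+1^1·+1^0 = +1.
(a,b)_43: α=0, u≡14; β=1, v≡27 (mod 43); (14|43)=+1, (27|43)=-1; sign (−1)^0·+1^1·-1^0 = +1.
(a,b)_2: α=5, β=0; u≡7, v≡3 (mod 8); ε(u)ε(v)=1·1, αω(v)=5·1, βω(u)=0·0; sum ≡ 0  ⇒  +1.
(-2, -40549 / ℚ) ramifies at {23, ∞}: a division algebra.

[23, inf]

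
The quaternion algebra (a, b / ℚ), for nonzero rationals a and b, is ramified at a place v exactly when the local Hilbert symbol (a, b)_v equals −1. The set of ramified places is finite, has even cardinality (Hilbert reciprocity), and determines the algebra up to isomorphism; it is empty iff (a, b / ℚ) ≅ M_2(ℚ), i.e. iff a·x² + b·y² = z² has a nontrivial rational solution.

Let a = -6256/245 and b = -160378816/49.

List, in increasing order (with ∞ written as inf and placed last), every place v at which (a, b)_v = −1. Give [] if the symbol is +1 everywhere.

(a, b) ≡ (-1955, -8671) mod (ℚ^×)²; places V = {2, 5, 7, 13, 17, 23, 29, ∞}.
(a,b)_∞: sgn(-1955)=−, sgn(-8671)=−, so -1.
(a,b)_5: α=-1, u≡1; β=0, v≡1 (mod 5); (1|5)=+1, (1|5)=+1; sign (−1)^0·+1^0·+1^-1 = +1.
(a,b)_17: α=1, u≡13; β=2, v≡15 (mod 17); (13|17)=+1, (15|17)=+1; sign (−1)^0·+1^2·+1^1 = +1.
(a,b)_13: α=0, u≡8; β=1, v≡9 (mod 13); (8|13)=-1, (9|13)=+1; sign (−1)^0·-1^1·+1^0 = -1.
(a,b)_29: α=0, u≡14; β=1, v≡23 (mod 29); (14|29)=-1, (23|29)=+1; sign (−1)^0·-1^1·+1^0 = -1.
(a,b)_23: α=1, u≡11; β=1, v≡11 (mod 23); (11|23)=-1, (11|23)=-1; sign (−1)^1·-1^1·-1^1 = -1.
(a,b)_7: α=-2, u≡6; β=-2, v≡4 (mod 7); (6|7)=-1, (4|7)=+1; sign (−1)^0·-1^-2·+1^-2 = +1.
(a,b)_2: α=4, β=6; u≡5, v≡1 (mod 8); ε(u)ε(v)=0·0, αω(v)=4·0, βω(u)=6·1; sum ≡ 0  ⇒  +1.
|Ram(-1955, -8671)| = 4, even; anisotropic at {13, 23, 29, ∞}.

[13, 23, 29, inf]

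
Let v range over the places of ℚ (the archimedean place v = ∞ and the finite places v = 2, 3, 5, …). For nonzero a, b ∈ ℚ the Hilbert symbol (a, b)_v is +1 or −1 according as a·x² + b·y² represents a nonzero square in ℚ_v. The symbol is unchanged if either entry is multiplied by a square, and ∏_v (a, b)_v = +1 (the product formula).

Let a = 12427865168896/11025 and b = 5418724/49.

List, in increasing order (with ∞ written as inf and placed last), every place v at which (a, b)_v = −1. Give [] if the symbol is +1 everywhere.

[31, 37]

Mod squares: a ≡ 41995111, b ≡ 1354681. Check v ∈ {∞, 2, 3, 5, 7, 17, 19, 31, 37, 41, 47}.
v=31: a=31^1·(≡6), b=31^0·(≡13) mod 31; (6|31)=-1, (13|31)=-1; (−1)^{1·0·15}·(-1)^0·(-1)^1 = -1.
v=19: a=19^1·(≡13), b=19^1·(≡4) mod 19; (13|19)=-1, (4|19)=+1; (−1)^{1·1·9}·(-1)^1·(+1)^1 = +1.
v=∞: 41995111 > 0 and 1354681 > 0  ⇒  (a,b)_∞ = +1.
v=3: a=3^-2·(≡1), b=3^0·(≡1) mod 3; (1|3)=+1, (1|3)=+1; (−1)^{-2·0·1}·(+1)^0·(+1)^-2 = +1.
v=37: a=37^1·(≡16), b=37^1·(≡19) mod 37; (16|37)=+1, (19|37)=-1; (−1)^{1·1·18}·(+1)^1·(-1)^1 = -1.
v=5: a=5^-2·(≡1), b=5^0·(≡1) mod 5; (1|5)=+1, (1|5)=+1; (−1)^{-2·0·2}·(+1)^0·(+1)^-2 = +1.
v=7: a=7^-2·(≡2), b=7^-2·(≡3) mod 7; (2|7)=+1, (3|7)=-1; (−1)^{-2·-2·3}·(+1)^-2·(-1)^-2 = +1.
v=2: v_2(a)=10, v_2(b)=2; units ≡ 7, 1 (mod 8); ε·ε+αω+βω = 1·0+10·0+2·0 ≡ 0  ⇒  (a,b)_2 = +1.
v=47: a=47^1·(≡33), b=47^1·(≡24) mod 47; (33|47)=-1, (24|47)=+1; (−1)^{1·1·23}·(-1)^1·(+1)^1 = +1.
v=17: a=17^2·(≡3), b=17^0·(≡13) mod 17; (3|17)=-1, (13|17)=+1; (−1)^{2·0·8}·(-1)^0·(+1)^2 = +1.
v=41: a=41^1·(≡25), b=41^1·(≡18) mod 41; (25|41)=+1, (18|41)=+1; (−1)^{1·1·20}·(+1)^1·(+1)^1 = +1.
|Ram(41995111, 1354681)| = 2, even; anisotropic at {31, 37}.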